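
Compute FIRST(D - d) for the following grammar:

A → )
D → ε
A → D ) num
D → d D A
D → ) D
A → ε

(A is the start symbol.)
{ ')', '-', 'd' }

FIRST sets of the non-terminals involved (from the grammar, by fixed-point iteration):
  FIRST(D) = { ')', 'd', ε }

To compute FIRST(D - d), process the symbols left to right:
Symbol D is a non-terminal. Add FIRST(D) \ {ε} = { ')', 'd' }
D is nullable (ε ∈ FIRST(D)), continue to the next symbol.
Symbol - is a terminal. Add '-' and stop.
FIRST(D - d) = { ')', '-', 'd' }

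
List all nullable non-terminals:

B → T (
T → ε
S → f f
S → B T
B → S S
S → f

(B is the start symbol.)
{ 'T' }

ε-productions: T → ε
So T is immediately nullable.
No further non-terminal can be added: every production for the remaining non-terminals contains a terminal or a non-nullable non-terminal.
Nullable = { 'T' }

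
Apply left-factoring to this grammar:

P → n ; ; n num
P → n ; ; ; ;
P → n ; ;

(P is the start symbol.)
Left-factoring transforms A → αβ₁ | αβ₂ into A → αA' and A' → β₁ | β₂
(α is the longest common prefix among the alternatives). Repeat until
no nonterminal has two alternatives with a common prefix.

Round 1: P has alternatives sharing prefix 'n ; ;'. Introduce P': P → n ; ; P'
  Add: P' → n num
  Add: P' → ; ;
  Add: P' → ε

No remaining common prefixes — done.

Resulting grammar:
P → n ; ; P'
P' → n num
P' → ; ;
P' → ε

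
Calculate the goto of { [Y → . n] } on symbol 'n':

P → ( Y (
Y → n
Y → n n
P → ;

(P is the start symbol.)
GOTO(I, 'n') = CLOSURE({ [A → αX.β] : [A → α.Xβ] ∈ I, X = 'n' })

Items with dot before 'n', with the dot advanced:
  [Y → . n] → [Y → n .]
Closure adds nothing (no advanced item has the dot before a non-terminal).

GOTO = { [Y → n .] }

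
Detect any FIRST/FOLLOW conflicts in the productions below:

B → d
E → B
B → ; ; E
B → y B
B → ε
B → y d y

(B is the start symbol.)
Nullable non-terminals: B, E.

B: nullable alternative(s) B → ε; FOLLOW(B) = { $ }
  B → d: FIRST \ {ε} = { 'd' } — disjoint from FOLLOW(B)
  B → ; ; E: FIRST \ {ε} = { ';' } — disjoint from FOLLOW(B)
  B → y B: FIRST \ {ε} = { 'y' } — disjoint from FOLLOW(B)
  B → ε: FIRST \ {ε} = { } — this is the only nullable alternative, skip
  B → y d y: FIRST \ {ε} = { 'y' } — disjoint from FOLLOW(B)
E has a nullable alternative but only one production, so nothing to check.

No FIRST/FOLLOW conflicts found.

Answer: No FIRST/FOLLOW conflicts.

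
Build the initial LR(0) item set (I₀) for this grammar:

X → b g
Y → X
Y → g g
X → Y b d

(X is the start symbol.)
{ [X → . Y b d], [X → . b g], [X' → . X], [Y → . X], [Y → . g g] }

First, augment the grammar with X' → X
I₀ = CLOSURE({ [X' → . X] }):
  [X' → . X] has the dot before X: add [X → . b g], [X → . Y b d]
  [X → . Y b d] has the dot before Y: add [Y → . X], [Y → . g g]
No further items can be added.

I₀ = { [X → . Y b d], [X → . b g], [X' → . X], [Y → . X], [Y → . g g] }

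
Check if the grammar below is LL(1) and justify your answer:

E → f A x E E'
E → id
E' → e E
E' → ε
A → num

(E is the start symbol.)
No. Predict set conflict for E': { 'e' }

Relevant sets:
  FOLLOW(E') = { $, 'e' }

For E:
  PREDICT(E → f A x E E') = { 'f' }
  PREDICT(E → id) = { 'id' }
For E':
  PREDICT(E' → e E) = { 'e' }
  PREDICT(E' → ε) = { $, 'e' }
A has a single production, so nothing to check there.

Conflict found: Predict set conflict for E': { 'e' }
The grammar is NOT LL(1).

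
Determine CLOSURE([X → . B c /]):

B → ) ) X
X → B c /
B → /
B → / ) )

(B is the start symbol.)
To compute CLOSURE, for each item [A → α.Bβ] where B is a non-terminal, add [B → .γ] for all productions B → γ; repeat for the newly added items until nothing changes.

Start with: [X → . B c /]
  [X → . B c /] has the dot before B: add [B → . ) ) X], [B → . /], [B → . / ) )]
No further items can be added.

CLOSURE = { [B → . ) ) X], [B → . / ) )], [B → . /], [X → . B c /] }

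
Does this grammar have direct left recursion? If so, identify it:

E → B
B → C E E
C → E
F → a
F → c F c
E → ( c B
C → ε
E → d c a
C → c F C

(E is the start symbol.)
No direct left recursion

Direct left recursion occurs when N → N α for some non-terminal N (the right-hand side begins with the left-hand side itself).

E → B: starts with B
B → C E E: starts with C
C → E: starts with E
F → a: starts with a
F → c F c: starts with c
E → ( c B: starts with '('
C → ε: starts with ε
E → d c a: starts with d
C → c F C: starts with c

No direct left recursion found.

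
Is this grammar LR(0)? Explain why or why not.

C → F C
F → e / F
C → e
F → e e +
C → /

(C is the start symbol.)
Augment with C' → C and build the canonical LR(0) collection (I0 = CLOSURE({[C' → . C]}), then GOTO on every symbol after a dot until no new states appear). It has 11 states:
  I0: { [C → . /], [C → . F C], [C → . e], [C' → . C], [F → . e / F], [F → . e e +] }  — shift
  I1: { [C → / .] }  — reduce
  I2: { [C' → C .] }  — accept
  I3: { [C → . /], [C → . F C], [C → . e], [C → F . C], [F → . e / F], [F → . e e +] }  — shift
  I4: { [C → e .], [F → e . / F], [F → e . e +] }  — shift, reduce
  I5: { [F → . e / F], [F → . e e +], [F → e / . F] }  — shift
  I6: { [F → e e . +] }  — shift
  I7: { [F → e e + .] }  — reduce
  I8: { [F → e / F .] }  — reduce
  I9: { [F → e . / F], [F → e . e +] }  — shift
  I10: { [C → F C .] }  — reduce

Conflict in state I4:
  Shift-reduce conflict between [C → e .] and [F → e . / F]
So the grammar is NOT LR(0).

Answer: No. Shift-reduce conflict between [C → e .] and [F → e . / F]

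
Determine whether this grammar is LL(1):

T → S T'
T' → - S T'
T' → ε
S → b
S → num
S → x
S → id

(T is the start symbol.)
Yes, the grammar is LL(1).

Relevant sets:
  FOLLOW(T') = { $ }

For T':
  PREDICT(T' → '-' S T') = { '-' }
  PREDICT(T' → ε) = { $ }
For S:
  PREDICT(S → b) = { 'b' }
  PREDICT(S → num) = { 'num' }
  PREDICT(S → x) = { 'x' }
  PREDICT(S → id) = { 'id' }
T has a single production, so nothing to check there.

All predict sets are disjoint. The grammar IS LL(1).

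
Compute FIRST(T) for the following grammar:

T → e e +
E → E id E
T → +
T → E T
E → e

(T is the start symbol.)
FIRST sets of the other non-terminals involved (by the same procedure, iterated to a fixed point):
  FIRST(E) = { 'e' }

From T → e e +:
  - e is a terminal: add 'e' and stop
From T → +:
  - '+' is a terminal: add '+' and stop
From T → E T:
  - E is a non-terminal: add FIRST(E) \ {ε} = { 'e' }
    E is not nullable, so stop

Collecting: FIRST(T) = { '+', 'e' }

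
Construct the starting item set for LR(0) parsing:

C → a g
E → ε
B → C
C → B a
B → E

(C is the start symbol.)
{ [B → . C], [B → . E], [C → . B a], [C → . a g], [C' → . C], [E → .] }

First, augment the grammar with C' → C
I₀ = CLOSURE({ [C' → . C] }):
  [C' → . C] has the dot before C: add [C → . a g], [C → . B a]
  [C → . B a] has the dot before B: add [B → . C], [B → . E]
  [B → . E] has the dot before E: add [E → .]
No further items can be added.

I₀ = { [B → . C], [B → . E], [C → . B a], [C → . a g], [C' → . C], [E → .] }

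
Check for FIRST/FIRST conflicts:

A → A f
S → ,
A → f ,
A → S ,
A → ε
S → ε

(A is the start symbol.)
Yes. A → A f / A → f ',' on { 'f' }; A → A f / A → S ',' on { ',' }

A FIRST/FIRST conflict occurs when two productions N → α and N → β for the same non-terminal have FIRST(α) ∩ FIRST(β) ≠ ∅ (with ε ∈ FIRST of a nullable right-hand side, so two nullable alternatives also conflict).

FIRST sets of the non-terminals at (or reachable through a nullable prefix from) the front of some alternative:
  FIRST(A) = { ',', 'f', ε }
  FIRST(S) = { ',', ε }

Productions for A:
  A → A f: FIRST = { ',', 'f' }
  A → f ,: FIRST = { 'f' }
  A → S ,: FIRST = { ',' }
  A → ε: FIRST = { ε }
Productions for S:
  S → ,: FIRST = { ',' }
  S → ε: FIRST = { ε }

Conflict for A: A → A f and A → f ,
  Overlap: { 'f' }
Conflict for A: A → A f and A → S ,
  Overlap: { ',' }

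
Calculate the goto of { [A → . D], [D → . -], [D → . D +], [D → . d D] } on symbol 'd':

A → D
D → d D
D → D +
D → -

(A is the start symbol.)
GOTO(I, 'd') = CLOSURE({ [A → αX.β] : [A → α.Xβ] ∈ I, X = 'd' })

Items with dot before 'd', with the dot advanced:
  [D → . d D] → [D → d . D]
Closure of the advanced items:
  [D → d . D] has the dot before D: add [D → . d D], [D → . D +], [D → . -]

GOTO = { [D → . -], [D → . D +], [D → . d D], [D → d . D] }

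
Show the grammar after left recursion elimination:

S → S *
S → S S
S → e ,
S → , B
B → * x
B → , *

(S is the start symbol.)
S → e , S'
S → , B S'
S' → * S'
S' → S S'
S' → ε
B → * x
B → , *

S is directly left-recursive. The standard transformation for
  A → A α₁ | ... | A α_m | β₁ | ... | β_n
is
  A  → β₁ A' | ... | β_n A'
  A' → α₁ A' | ... | α_m A' | ε

S → e , becomes S → e , S'
S → , B becomes S → , B S'
S → S * becomes S' → * S'
S → S S becomes S' → S S'
Add S' → ε

Productions for other non-terminals are unchanged:
  B → * x
  B → , *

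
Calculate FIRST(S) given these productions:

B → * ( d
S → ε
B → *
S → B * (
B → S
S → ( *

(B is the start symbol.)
To compute FIRST(S), examine every production with S on the left-hand side, reading each right-hand side left to right until a non-nullable symbol is reached.

FIRST sets of the other non-terminals involved (by the same procedure, iterated to a fixed point):
  FIRST(B) = { '(', '*', ε }

From S → ε:
  - ε-production, so ε ∈ FIRST(S)
From S → B * (:
  - B is a non-terminal: add FIRST(B) \ {ε} = { '(', '*' }
    B is nullable, so continue to the next symbol
  - '*' is a terminal: add '*' and stop
From S → ( *:
  - '(' is a terminal: add '(' and stop

Collecting: FIRST(S) = { '(', '*', ε }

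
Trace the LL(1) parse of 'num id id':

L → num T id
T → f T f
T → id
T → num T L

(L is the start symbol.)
LL(1) parsing maintains a stack (initially the start symbol over $) and the input. At each step: if the stack top is a terminal, match it against the current input token; if it is a non-terminal N, replace it with the RHS of M[N, lookahead] (the unique production whose predict set contains the lookahead).

Stack is shown with the top on the left.

Stack       Input        Action
-------------------------------
L $         num id id $  output L → num T id
num T id $  num id id $  match 'num'
T id $      id id $      output T → id
id id $     id id $      match 'id'
id $        id $         match 'id'
$           $            accept

The string is accepted.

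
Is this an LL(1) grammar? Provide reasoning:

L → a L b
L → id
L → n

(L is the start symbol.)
For L:
  PREDICT(L → a L b) = { 'a' }
  PREDICT(L → id) = { 'id' }
  PREDICT(L → n) = { 'n' }

All predict sets are disjoint. The grammar IS LL(1).

Answer: Yes, the grammar is LL(1).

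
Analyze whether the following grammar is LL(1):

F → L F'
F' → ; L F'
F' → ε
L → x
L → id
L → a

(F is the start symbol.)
A grammar is LL(1) if for each non-terminal N with multiple productions, the predict sets of those productions are pairwise disjoint, where PREDICT(N → α) = (FIRST(α) \ {ε}) ∪ (FOLLOW(N) if α ⇒* ε).

Relevant sets:
  FOLLOW(F') = { $ }

For F':
  PREDICT(F' → ';' L F') = { ';' }
  PREDICT(F' → ε) = { $ }
For L:
  PREDICT(L → x) = { 'x' }
  PREDICT(L → id) = { 'id' }
  PREDICT(L → a) = { 'a' }
F has a single production, so nothing to check there.

All predict sets are disjoint. The grammar IS LL(1).

Answer: Yes, the grammar is LL(1).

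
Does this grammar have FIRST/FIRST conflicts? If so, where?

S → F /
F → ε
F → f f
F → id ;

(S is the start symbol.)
No FIRST/FIRST conflicts.

A FIRST/FIRST conflict occurs when two productions N → α and N → β for the same non-terminal have FIRST(α) ∩ FIRST(β) ≠ ∅ (with ε ∈ FIRST of a nullable right-hand side, so two nullable alternatives also conflict).

Productions for F:
  F → ε: FIRST = { ε }
  F → f f: FIRST = { 'f' }
  F → id ;: FIRST = { 'id' }
S has only one production, so no FIRST/FIRST conflict is possible there.

All alternatives of each non-terminal have pairwise disjoint FIRST sets.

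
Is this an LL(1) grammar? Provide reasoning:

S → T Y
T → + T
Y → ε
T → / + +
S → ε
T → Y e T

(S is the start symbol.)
Relevant sets:
  FIRST(T) = { '+', '/', 'e' }
  FIRST(Y) = { ε }
  FOLLOW(S) = { $ }

For S:
  PREDICT(S → T Y) = { '+', '/', 'e' }
  PREDICT(S → ε) = { $ }
For T:
  PREDICT(T → '+' T) = { '+' }
  PREDICT(T → '/' '+' '+') = { '/' }
  PREDICT(T → Y e T) = { 'e' }
Y has a single production, so nothing to check there.

All predict sets are disjoint. The grammar IS LL(1).

Answer: Yes, the grammar is LL(1).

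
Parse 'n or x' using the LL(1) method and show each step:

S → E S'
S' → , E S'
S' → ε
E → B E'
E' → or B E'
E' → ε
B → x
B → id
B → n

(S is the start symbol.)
LL(1) parsing maintains a stack (initially the start symbol over $) and the input. At each step: if the stack top is a terminal, match it against the current input token; if it is a non-terminal N, replace it with the RHS of M[N, lookahead] (the unique production whose predict set contains the lookahead).

Stack is shown with the top on the left.

Stack         Input     Action
------------------------------
S $           n or x $  output S → E S'
E S' $        n or x $  output E → B E'
B E' S' $     n or x $  output B → n
n E' S' $     n or x $  match 'n'
E' S' $       or x $    output E' → or B E'
or B E' S' $  or x $    match 'or'
B E' S' $     x $       output B → x
x E' S' $     x $       match 'x'
E' S' $       $         output E' → ε
S' $          $         output S' → ε
$             $         accept

The string is accepted.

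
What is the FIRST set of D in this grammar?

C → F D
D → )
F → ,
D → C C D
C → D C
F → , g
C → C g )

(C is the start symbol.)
{ ')', ',' }

FIRST sets of the other non-terminals involved (by the same procedure, iterated to a fixed point):
  FIRST(C) = { ')', ',' }

From D → ):
  - ')' is a terminal: add ')' and stop
From D → C C D:
  - C is a non-terminal: add FIRST(C) \ {ε} = { ')', ',' }
    C is not nullable, so stop

Collecting: FIRST(D) = { ')', ',' }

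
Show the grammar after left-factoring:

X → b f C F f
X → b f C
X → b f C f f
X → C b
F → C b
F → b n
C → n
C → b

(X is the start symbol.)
X → b f C X'
X' → F f
X' → ε
X' → f f
X → C b
F → C b
F → b n
C → n
C → b

Left-factoring transforms A → αβ₁ | αβ₂ into A → αA' and A' → β₁ | β₂
(α is the longest common prefix among the alternatives). Repeat until
no nonterminal has two alternatives with a common prefix.

Round 1: X has alternatives sharing prefix 'b f C'. Introduce X': X → b f C X'
  Add: X' → F f
  Add: X' → ε
  Add: X' → f f

No remaining common prefixes — done.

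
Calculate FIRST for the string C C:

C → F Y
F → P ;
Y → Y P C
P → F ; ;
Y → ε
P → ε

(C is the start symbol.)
FIRST sets of the non-terminals involved (from the grammar, by fixed-point iteration):
  FIRST(C) = { ';' }

To compute FIRST(C C), process the symbols left to right:
Symbol C is a non-terminal. Add FIRST(C) \ {ε} = { ';' }
C is not nullable (ε ∉ FIRST(C)), so stop here.
FIRST(C C) = { ';' }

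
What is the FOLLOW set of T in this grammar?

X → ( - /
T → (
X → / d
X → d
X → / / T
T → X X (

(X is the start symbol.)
To compute FOLLOW(T), find every occurrence of T on a right-hand side N → α T β: add FIRST(β) \ {ε}, and if β is empty or nullable also add FOLLOW(N). Iterate to a fixed point.

In X → / / T: T is at the end, add FOLLOW(X)

The FOLLOW sets referred to above (computed the same way, to a fixed point):
  FOLLOW(X) = { $, '(', '/', 'd' }

Taking the union: FOLLOW(T) = { $, '(', '/', 'd' }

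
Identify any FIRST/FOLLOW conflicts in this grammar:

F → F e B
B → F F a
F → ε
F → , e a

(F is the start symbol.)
A FIRST/FOLLOW conflict occurs when a non-terminal N has a nullable alternative N → β (β ⇒* ε) and another alternative N → α with FIRST(α) ∩ FOLLOW(N) ≠ ∅: on such a lookahead the parser cannot decide between expanding α and letting N vanish via β.

Nullable non-terminals: F.
FIRST sets used below: FIRST(F) = { ',', 'e', ε }

F: nullable alternative(s) F → ε; FOLLOW(F) = { $, ',', 'a', 'e' }
  F → F e B: FIRST \ {ε} = { ',', 'e' } — overlaps FOLLOW(F) on { ',', 'e' }: CONFLICT
  F → ε: FIRST \ {ε} = { } — this is the only nullable alternative, skip
  F → , e a: FIRST \ {ε} = { ',' } — overlaps FOLLOW(F) on { ',' }: CONFLICT

B has no nullable alternative, so no FIRST/FOLLOW check is needed there.

So the grammar has 2 FIRST/FOLLOW conflicts (marked CONFLICT above).

Answer: Yes. F → F e B with FOLLOW(F) on { ',', 'e' }; F → ',' e a with FOLLOW(F) on { ',' }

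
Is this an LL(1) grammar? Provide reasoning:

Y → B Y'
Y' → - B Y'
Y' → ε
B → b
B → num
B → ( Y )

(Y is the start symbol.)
Yes, the grammar is LL(1).

A grammar is LL(1) if for each non-terminal N with multiple productions, the predict sets of those productions are pairwise disjoint, where PREDICT(N → α) = (FIRST(α) \ {ε}) ∪ (FOLLOW(N) if α ⇒* ε).

Relevant sets:
  FOLLOW(Y') = { $, ')' }

For Y':
  PREDICT(Y' → '-' B Y') = { '-' }
  PREDICT(Y' → ε) = { $, ')' }
For B:
  PREDICT(B → b) = { 'b' }
  PREDICT(B → num) = { 'num' }
  PREDICT(B → '(' Y ')') = { '(' }
Y has a single production, so nothing to check there.

All predict sets are disjoint. The grammar IS LL(1).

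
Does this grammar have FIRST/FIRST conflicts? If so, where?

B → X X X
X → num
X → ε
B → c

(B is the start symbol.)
A FIRST/FIRST conflict occurs when two productions N → α and N → β for the same non-terminal have FIRST(α) ∩ FIRST(β) ≠ ∅ (with ε ∈ FIRST of a nullable right-hand side, so two nullable alternatives also conflict).

FIRST sets of the non-terminals at (or reachable through a nullable prefix from) the front of some alternative:
  FIRST(X) = { 'num', ε }

Productions for B:
  B → X X X: FIRST = { 'num', ε }
  B → c: FIRST = { 'c' }
Productions for X:
  X → num: FIRST = { 'num' }
  X → ε: FIRST = { ε }

All alternatives of each non-terminal have pairwise disjoint FIRST sets.

Answer: No FIRST/FIRST conflicts.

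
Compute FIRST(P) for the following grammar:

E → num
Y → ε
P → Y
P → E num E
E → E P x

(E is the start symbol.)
{ 'num', ε }

To compute FIRST(P), examine every production with P on the left-hand side, reading each right-hand side left to right until a non-nullable symbol is reached.

FIRST sets of the other non-terminals involved (by the same procedure, iterated to a fixed point):
  FIRST(Y) = { ε }
  FIRST(E) = { 'num' }

From P → Y:
  - Y is a non-terminal: add FIRST(Y) \ {ε} = { }
    Y is nullable and nothing follows, so the whole right-hand side can vanish: ε ∈ FIRST(P)
From P → E num E:
  - E is a non-terminal: add FIRST(E) \ {ε} = { 'num' }
    E is not nullable, so stop

Collecting: FIRST(P) = { 'num', ε }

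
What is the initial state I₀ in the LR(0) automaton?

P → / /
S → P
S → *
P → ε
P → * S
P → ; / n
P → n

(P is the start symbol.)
{ [P → . * S], [P → . / /], [P → . ; / n], [P → . n], [P → .], [P' → . P] }

First, augment the grammar with P' → P
I₀ = CLOSURE({ [P' → . P] }):
  [P' → . P] has the dot before P: add [P → . / /], [P → .], [P → . * S], [P → . ; / n], [P → . n]
No further items can be added.

I₀ = { [P → . * S], [P → . / /], [P → . ; / n], [P → . n], [P → .], [P' → . P] }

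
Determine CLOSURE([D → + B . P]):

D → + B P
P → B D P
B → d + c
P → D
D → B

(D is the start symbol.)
Start with: [D → + B . P]
  [D → + B . P] has the dot before P: add [P → . B D P], [P → . D]
  [P → . B D P] has the dot before B: add [B → . d + c]
  [P → . D] has the dot before D: add [D → . + B P], [D → . B]
No further items can be added.

CLOSURE = { [B → . d + c], [D → + B . P], [D → . + B P], [D → . B], [P → . B D P], [P → . D] }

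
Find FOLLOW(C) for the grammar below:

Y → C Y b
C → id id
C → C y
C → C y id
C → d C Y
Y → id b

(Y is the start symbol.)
{ 'd', 'id', 'y' }

To compute FOLLOW(C), find every occurrence of C on a right-hand side N → α C β: add FIRST(β) \ {ε}, and if β is empty or nullable also add FOLLOW(N). Iterate to a fixed point.

In Y → C Y b: C is followed by Y b, add FIRST(Y b) \ {ε} = { 'd', 'id' }
In C → C y: C is followed by y, add FIRST(y) \ {ε} = { 'y' }
In C → C y id: C is followed by y id, add FIRST(y id) \ {ε} = { 'y' }
In C → d C Y: C is followed by Y, add FIRST(Y) \ {ε} = { 'd', 'id' }

Taking the union: FOLLOW(C) = { 'd', 'id', 'y' }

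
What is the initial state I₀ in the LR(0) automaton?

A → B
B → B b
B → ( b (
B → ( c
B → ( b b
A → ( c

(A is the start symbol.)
First, augment the grammar with A' → A
I₀ = CLOSURE({ [A' → . A] }):
  [A' → . A] has the dot before A: add [A → . B], [A → . ( c]
  [A → . B] has the dot before B: add [B → . B b], [B → . ( b (], [B → . ( c], [B → . ( b b]
No further items can be added.

I₀ = { [A → . ( c], [A → . B], [A' → . A], [B → . ( b (], [B → . ( b b], [B → . ( c], [B → . B b] }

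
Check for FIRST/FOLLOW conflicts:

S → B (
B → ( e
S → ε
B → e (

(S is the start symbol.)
A FIRST/FOLLOW conflict occurs when a non-terminal N has a nullable alternative N → β (β ⇒* ε) and another alternative N → α with FIRST(α) ∩ FOLLOW(N) ≠ ∅: on such a lookahead the parser cannot decide between expanding α and letting N vanish via β.

Nullable non-terminals: S.
FIRST sets used below: FIRST(B) = { '(', 'e' }

S: nullable alternative(s) S → ε; FOLLOW(S) = { $ }
  S → B (: FIRST \ {ε} = { '(', 'e' } — disjoint from FOLLOW(S)
  S → ε: FIRST \ {ε} = { } — this is the only nullable alternative, skip

B has no nullable alternative, so no FIRST/FOLLOW check is needed there.

No FIRST/FOLLOW conflicts found.

Answer: No FIRST/FOLLOW conflicts.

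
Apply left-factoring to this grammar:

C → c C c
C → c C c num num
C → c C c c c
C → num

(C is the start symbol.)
C → c C c C'
C' → ε
C' → num num
C' → c c
C → num

Left-factoring transforms A → αβ₁ | αβ₂ into A → αA' and A' → β₁ | β₂
(α is the longest common prefix among the alternatives). Repeat until
no nonterminal has two alternatives with a common prefix.

Round 1: C has alternatives sharing prefix 'c C c'. Introduce C': C → c C c C'
  Add: C' → ε
  Add: C' → num num
  Add: C' → c c

No remaining common prefixes — done.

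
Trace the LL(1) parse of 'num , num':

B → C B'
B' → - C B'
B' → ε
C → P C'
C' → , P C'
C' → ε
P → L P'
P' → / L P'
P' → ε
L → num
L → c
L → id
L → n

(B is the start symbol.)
LL(1) parsing maintains a stack (initially the start symbol over $) and the input. At each step: if the stack top is a terminal, match it against the current input token; if it is a non-terminal N, replace it with the RHS of M[N, lookahead] (the unique production whose predict set contains the lookahead).

Stack is shown with the top on the left.

Stack           Input        Action
-----------------------------------
B $             num , num $  output B → C B'
C B' $          num , num $  output C → P C'
P C' B' $       num , num $  output P → L P'
L P' C' B' $    num , num $  output L → num
num P' C' B' $  num , num $  match 'num'
P' C' B' $      , num $      output P' → ε
C' B' $         , num $      output C' → , P C'
, P C' B' $     , num $      match ','
P C' B' $       num $        output P → L P'
L P' C' B' $    num $        output L → num
num P' C' B' $  num $        match 'num'
P' C' B' $      $            output P' → ε
C' B' $         $            output C' → ε
B' $            $            output B' → ε
$               $            accept

The string is accepted.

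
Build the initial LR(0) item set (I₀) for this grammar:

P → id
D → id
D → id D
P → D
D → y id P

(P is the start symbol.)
First, augment the grammar with P' → P
I₀ = CLOSURE({ [P' → . P] }):
  [P' → . P] has the dot before P: add [P → . id], [P → . D]
  [P → . D] has the dot before D: add [D → . id], [D → . id D], [D → . y id P]
No further items can be added.

I₀ = { [D → . id D], [D → . id], [D → . y id P], [P → . D], [P → . id], [P' → . P] }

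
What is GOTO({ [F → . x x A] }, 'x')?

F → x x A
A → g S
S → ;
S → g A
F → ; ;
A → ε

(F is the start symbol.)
GOTO(I, 'x') = CLOSURE({ [A → αX.β] : [A → α.Xβ] ∈ I, X = 'x' })

Items with dot before 'x', with the dot advanced:
  [F → . x x A] → [F → x . x A]
Closure adds nothing (no advanced item has the dot before a non-terminal).

GOTO = { [F → x . x A] }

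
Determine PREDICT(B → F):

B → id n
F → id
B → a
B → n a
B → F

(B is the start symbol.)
{ 'id' }

PREDICT(B → F) = (FIRST(RHS) \ {ε}) ∪ (FOLLOW(B) if ε ∈ FIRST(RHS), i.e. RHS ⇒* ε)
FIRST(F) = { 'id' }
FIRST(F) = { 'id' }
ε ∉ FIRST(F), so FOLLOW(B) is not added.
PREDICT(B → F) = { 'id' }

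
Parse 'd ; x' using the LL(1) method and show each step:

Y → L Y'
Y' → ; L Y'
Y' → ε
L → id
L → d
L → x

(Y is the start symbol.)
LL(1) parsing maintains a stack (initially the start symbol over $) and the input. At each step: if the stack top is a terminal, match it against the current input token; if it is a non-terminal N, replace it with the RHS of M[N, lookahead] (the unique production whose predict set contains the lookahead).

Stack is shown with the top on the left.

Stack     Input    Action
-------------------------
Y $       d ; x $  output Y → L Y'
L Y' $    d ; x $  output L → d
d Y' $    d ; x $  match 'd'
Y' $      ; x $    output Y' → ; L Y'
; L Y' $  ; x $    match ';'
L Y' $    x $      output L → x
x Y' $    x $      match 'x'
Y' $      $        output Y' → ε
$         $        accept

The string is accepted.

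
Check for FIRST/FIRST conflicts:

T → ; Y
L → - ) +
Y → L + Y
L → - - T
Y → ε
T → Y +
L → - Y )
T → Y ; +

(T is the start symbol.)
Yes. T → ';' Y / T → Y ';' '+' on { ';' }; T → Y '+' / T → Y ';' '+' on { '-' }; L → '-' ')' '+' / L → '-' '-' T on { '-' }; L → '-' ')' '+' / L → '-' Y ')' on { '-' }; L → '-' '-' T / L → '-' Y ')' on { '-' }

FIRST sets of the non-terminals at (or reachable through a nullable prefix from) the front of some alternative:
  FIRST(Y) = { '-', ε }
  FIRST(L) = { '-' }

Productions for T:
  T → ; Y: FIRST = { ';' }
  T → Y +: FIRST = { '+', '-' }
  T → Y ; +: FIRST = { '-', ';' }
Productions for L:
  L → - ) +: FIRST = { '-' }
  L → - - T: FIRST = { '-' }
  L → - Y ): FIRST = { '-' }
Productions for Y:
  Y → L + Y: FIRST = { '-' }
  Y → ε: FIRST = { ε }

Conflict for T: T → ; Y and T → Y ; +
  Overlap: { ';' }
Conflict for T: T → Y + and T → Y ; +
  Overlap: { '-' }
Conflict for L: L → - ) + and L → - - T
  Overlap: { '-' }
Conflict for L: L → - ) + and L → - Y )
  Overlap: { '-' }
Conflict for L: L → - - T and L → - Y )
  Overlap: { '-' }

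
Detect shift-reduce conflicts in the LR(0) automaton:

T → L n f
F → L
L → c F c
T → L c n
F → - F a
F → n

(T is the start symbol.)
Augment with T' → T and build the canonical LR(0) collection (I0 = CLOSURE({[T' → . T]}), then GOTO on every symbol after a dot until no new states appear). It has 15 states:
  I0: { [L → . c F c], [T → . L c n], [T → . L n f], [T' → . T] }  — shift
  I1: { [T → L . c n], [T → L . n f] }  — shift
  I2: { [T' → T .] }  — accept
  I3: { [F → . - F a], [F → . L], [F → . n], [L → . c F c], [L → c . F c] }  — shift
  I4: { [F → - . F a], [F → . - F a], [F → . L], [F → . n], [L → . c F c] }  — shift
  I5: { [L → c F . c] }  — shift
  I6: { [F → L .] }  — reduce
  I7: { [F → n .] }  — reduce
  I8: { [L → c F c .] }  — reduce
  I9: { [F → - F . a] }  — shift
  I10: { [F → - F a .] }  — reduce
  I11: { [T → L c . n] }  — shift
  I12: { [T → L n . f] }  — shift
  I13: { [T → L n f .] }  — reduce
  I14: { [T → L c n .] }  — reduce

No state contains both a complete item and a shift item.

Answer: No shift-reduce conflicts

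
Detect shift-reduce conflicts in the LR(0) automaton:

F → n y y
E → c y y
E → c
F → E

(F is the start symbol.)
A shift-reduce conflict occurs when an LR(0) state has both:
  - a complete (reduce) item [A → α .] (dot at the end), and
  - a shift item [B → β . c γ] (dot before a terminal).

Augment with F' → F and build the canonical LR(0) collection (I0 = CLOSURE({[F' → . F]}), then GOTO on every symbol after a dot until no new states appear). It has 9 states:
  I0: { [E → . c y y], [E → . c], [F → . E], [F → . n y y], [F' → . F] }  — shift
  I1: { [F → E .] }  — reduce
  I2: { [F' → F .] }  — accept
  I3: { [E → c . y y], [E → c .] }  — shift, reduce
  I4: { [F → n . y y] }  — shift
  I5: { [F → n y . y] }  — shift
  I6: { [F → n y y .] }  — reduce
  I7: { [E → c y . y] }  — shift
  I8: { [E → c y y .] }  — reduce

I3 contains reduce item [E → c .] and shift item [E → c . y y] — shift-reduce conflict.

Answer: Yes — I3: [E → c .] vs [E → c . y y]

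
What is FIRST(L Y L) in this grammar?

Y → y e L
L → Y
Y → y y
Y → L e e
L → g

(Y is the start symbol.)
FIRST sets of the non-terminals involved (from the grammar, by fixed-point iteration):
  FIRST(L) = { 'g', 'y' }

To compute FIRST(L Y L), process the symbols left to right:
Symbol L is a non-terminal. Add FIRST(L) \ {ε} = { 'g', 'y' }
L is not nullable (ε ∉ FIRST(L)), so stop here.
FIRST(L Y L) = { 'g', 'y' }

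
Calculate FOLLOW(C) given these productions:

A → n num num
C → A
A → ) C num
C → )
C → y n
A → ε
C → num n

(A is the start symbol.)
In A → ) C num: C is followed by num, add FIRST(num) \ {ε} = { 'num' }

Taking the union: FOLLOW(C) = { 'num' }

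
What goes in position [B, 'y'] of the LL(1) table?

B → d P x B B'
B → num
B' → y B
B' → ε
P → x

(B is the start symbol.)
To find M[B, 'y'], we find productions for B where 'y' is in the predict set (PREDICT(N → α) = (FIRST(α) \ {ε}) ∪ (FOLLOW(N) if α ⇒* ε)).

B → d P x B B': PREDICT = { 'd' }
B → num: PREDICT = { 'num' }

M[B, 'y'] is empty (no production applies)

Answer: Empty (error entry)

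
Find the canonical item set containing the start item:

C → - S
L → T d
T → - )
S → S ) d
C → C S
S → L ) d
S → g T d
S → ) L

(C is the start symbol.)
First, augment the grammar with C' → C
I₀ = CLOSURE({ [C' → . C] }):
  [C' → . C] has the dot before C: add [C → . - S], [C → . C S]
No further items can be added.

I₀ = { [C → . - S], [C → . C S], [C' → . C] }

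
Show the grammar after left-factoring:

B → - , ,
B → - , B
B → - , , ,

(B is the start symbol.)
B → - , B'
B' → , B''
B'' → ε
B'' → ,
B' → B

Left-factoring transforms A → αβ₁ | αβ₂ into A → αA' and A' → β₁ | β₂
(α is the longest common prefix among the alternatives). Repeat until
no nonterminal has two alternatives with a common prefix.

Round 1: B has alternatives sharing prefix '- ,'. Introduce B': B → - , B'
  Add: B' → ,
  Add: B' → B
  Add: B' → , ,

Round 2: B' has alternatives sharing prefix ','. Introduce B'': B' → , B''
  Add: B'' → ε
  Add: B'' → ,

No remaining common prefixes — done.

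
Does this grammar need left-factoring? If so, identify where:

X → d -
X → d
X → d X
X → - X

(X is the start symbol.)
Left-factoring is needed when two productions for the same non-terminal
share a common prefix on the right-hand side.

Productions for X:
  X → d -
  X → d
  X → d X
  X → - X

Found common prefix 'd' in productions for X

Answer: Yes, X has productions with common prefix 'd'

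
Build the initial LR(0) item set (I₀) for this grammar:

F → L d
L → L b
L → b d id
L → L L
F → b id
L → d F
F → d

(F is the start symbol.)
{ [F → . L d], [F → . b id], [F → . d], [F' → . F], [L → . L L], [L → . L b], [L → . b d id], [L → . d F] }

First, augment the grammar with F' → F
I₀ = CLOSURE({ [F' → . F] }):
  [F' → . F] has the dot before F: add [F → . L d], [F → . b id], [F → . d]
  [F → . L d] has the dot before L: add [L → . L b], [L → . b d id], [L → . L L], [L → . d F]
No further items can be added.

I₀ = { [F → . L d], [F → . b id], [F → . d], [F' → . F], [L → . L L], [L → . L b], [L → . b d id], [L → . d F] }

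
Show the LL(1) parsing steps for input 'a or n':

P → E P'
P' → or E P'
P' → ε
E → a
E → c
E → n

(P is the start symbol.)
LL(1) parsing maintains a stack (initially the start symbol over $) and the input. At each step: if the stack top is a terminal, match it against the current input token; if it is a non-terminal N, replace it with the RHS of M[N, lookahead] (the unique production whose predict set contains the lookahead).

Stack is shown with the top on the left.

Stack      Input     Action
---------------------------
P $        a or n $  output P → E P'
E P' $     a or n $  output E → a
a P' $     a or n $  match 'a'
P' $       or n $    output P' → or E P'
or E P' $  or n $    match 'or'
E P' $     n $       output E → n
n P' $     n $       match 'n'
P' $       $         output P' → ε
$          $         accept

The string is accepted.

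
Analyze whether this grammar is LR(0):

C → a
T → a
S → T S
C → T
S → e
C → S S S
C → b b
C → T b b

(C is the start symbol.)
No. Shift-reduce conflict between [C → T .] and [C → T . b b]

A grammar is LR(0) if no state in the canonical LR(0) collection has:
  - both a shift item (dot before a terminal) and a complete item (shift-reduce conflict), or
  - two or more complete items (reduce-reduce conflict; the accept item [C' → C .] counts as a complete item here).

Augment with C' → C and build the canonical LR(0) collection (I0 = CLOSURE({[C' → . C]}), then GOTO on every symbol after a dot until no new states appear). It has 15 states:
  I0: { [C → . S S S], [C → . T b b], [C → . T], [C → . a], [C → . b b], [C' → . C], [S → . T S], [S → . e], [T → . a] }  — shift
  I1: { [C' → C .] }  — accept
  I2: { [C → S . S S], [S → . T S], [S → . e], [T → . a] }  — shift
  I3: { [C → T . b b], [C → T .], [S → . T S], [S → . e], [S → T . S], [T → . a] }  — shift, reduce
  I4: { [C → a .], [T → a .] }  — 2 reduces
  I5: { [C → b . b] }  — shift
  I6: { [S → e .] }  — reduce
  I7: { [C → b b .] }  — reduce
  I8: { [S → T S .] }  — reduce
  I9: { [S → . T S], [S → . e], [S → T . S], [T → . a] }  — shift
  I10: { [T → a .] }  — reduce
  I11: { [C → T b . b] }  — shift
  I12: { [C → T b b .] }  — reduce
  I13: { [C → S S . S], [S → . T S], [S → . e], [T → . a] }  — shift
  I14: { [C → S S S .] }  — reduce

Conflict in state I3:
  Shift-reduce conflict between [C → T .] and [C → T . b b]
So the grammar is NOT LR(0).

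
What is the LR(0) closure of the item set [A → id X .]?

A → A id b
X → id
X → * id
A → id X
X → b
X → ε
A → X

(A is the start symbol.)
{ [A → id X .] }

Start with: [A → id X .]
The dot is at the end, so nothing is added.

CLOSURE = { [A → id X .] }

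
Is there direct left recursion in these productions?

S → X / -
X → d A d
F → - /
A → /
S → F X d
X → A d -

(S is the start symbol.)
S → X / -: starts with X
X → d A d: starts with d
F → - /: starts with '-'
A → /: starts with '/'
S → F X d: starts with F
X → A d -: starts with A

No direct left recursion found.

Answer: No direct left recursion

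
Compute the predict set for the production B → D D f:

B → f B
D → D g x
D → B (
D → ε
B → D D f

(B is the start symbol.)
{ 'f', 'g' }

PREDICT(B → D D f) = (FIRST(RHS) \ {ε}) ∪ (FOLLOW(B) if ε ∈ FIRST(RHS), i.e. RHS ⇒* ε)
FIRST(D) = { 'f', 'g', ε }
FIRST(D D f) = { 'f', 'g' }
ε ∉ FIRST(D D f), so FOLLOW(B) is not added.
PREDICT(B → D D f) = { 'f', 'g' }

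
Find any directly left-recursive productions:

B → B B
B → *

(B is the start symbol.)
Direct left recursion occurs when N → N α for some non-terminal N (the right-hand side begins with the left-hand side itself).

B → B B: LEFT RECURSIVE (starts with B)
B → *: starts with '*'

The grammar has direct left recursion on: B.

Answer: Yes, B is left-recursive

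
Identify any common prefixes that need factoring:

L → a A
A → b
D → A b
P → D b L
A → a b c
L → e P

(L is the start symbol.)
No, left-factoring is not needed

Left-factoring is needed when two productions for the same non-terminal
share a common prefix on the right-hand side.

Productions for L:
  L → a A
  L → e P
Productions for A:
  A → b
  A → a b c

No common prefixes found.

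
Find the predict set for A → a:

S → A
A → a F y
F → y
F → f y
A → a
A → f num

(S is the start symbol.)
PREDICT(A → a) = (FIRST(RHS) \ {ε}) ∪ (FOLLOW(A) if ε ∈ FIRST(RHS), i.e. RHS ⇒* ε)
FIRST(a) = { 'a' }
ε ∉ FIRST(a), so FOLLOW(A) is not added.
PREDICT(A → a) = { 'a' }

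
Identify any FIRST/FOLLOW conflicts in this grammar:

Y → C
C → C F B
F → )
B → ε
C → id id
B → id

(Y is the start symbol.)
No FIRST/FOLLOW conflicts.

A FIRST/FOLLOW conflict occurs when a non-terminal N has a nullable alternative N → β (β ⇒* ε) and another alternative N → α with FIRST(α) ∩ FOLLOW(N) ≠ ∅: on such a lookahead the parser cannot decide between expanding α and letting N vanish via β.

Nullable non-terminals: B.

B: nullable alternative(s) B → ε; FOLLOW(B) = { $, ')' }
  B → ε: FIRST \ {ε} = { } — this is the only nullable alternative, skip
  B → id: FIRST \ {ε} = { 'id' } — disjoint from FOLLOW(B)

C, F, Y have no nullable alternative, so no FIRST/FOLLOW check is needed there.

No FIRST/FOLLOW conflicts found.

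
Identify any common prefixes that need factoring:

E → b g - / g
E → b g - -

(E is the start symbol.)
Yes, E has productions with common prefix 'b g -'

Left-factoring is needed when two productions for the same non-terminal
share a common prefix on the right-hand side.

Productions for E:
  E → b g - / g
  E → b g - -

Found common prefix 'b g -' in productions for E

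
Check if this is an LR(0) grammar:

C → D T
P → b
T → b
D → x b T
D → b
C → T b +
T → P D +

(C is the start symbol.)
A grammar is LR(0) if no state in the canonical LR(0) collection has:
  - both a shift item (dot before a terminal) and a complete item (shift-reduce conflict), or
  - two or more complete items (reduce-reduce conflict; the accept item [C' → C .] counts as a complete item here).

Augment with C' → C and build the canonical LR(0) collection (I0 = CLOSURE({[C' → . C]}), then GOTO on every symbol after a dot until no new states appear). It has 16 states:
  I0: { [C → . D T], [C → . T b +], [C' → . C], [D → . b], [D → . x b T], [P → . b], [T → . P D +], [T → . b] }  — shift
  I1: { [C' → C .] }  — accept
  I2: { [C → D . T], [P → . b], [T → . P D +], [T → . b] }  — shift
  I3: { [D → . b], [D → . x b T], [T → P . D +] }  — shift
  I4: { [C → T . b +] }  — shift
  I5: { [D → b .], [P → b .], [T → b .] }  — 3 reduces
  I6: { [D → x . b T] }  — shift
  I7: { [D → x b . T], [P → . b], [T → . P D +], [T → . b] }  — shift
  I8: { [D → x b T .] }  — reduce
  I9: { [P → b .], [T → b .] }  — 2 reduces
  I10: { [C → T b . +] }  — shift
  I11: { [C → T b + .] }  — reduce
  I12: { [T → P D . +] }  — shift
  I13: { [D → b .] }  — reduce
  I14: { [T → P D + .] }  — reduce
  I15: { [C → D T .] }  — reduce

Conflict in state I5:
  Reduce-reduce conflict: [D → b .] and [P → b .]
So the grammar is NOT LR(0).

Answer: No. Reduce-reduce conflict: [D → b .] and [P → b .]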